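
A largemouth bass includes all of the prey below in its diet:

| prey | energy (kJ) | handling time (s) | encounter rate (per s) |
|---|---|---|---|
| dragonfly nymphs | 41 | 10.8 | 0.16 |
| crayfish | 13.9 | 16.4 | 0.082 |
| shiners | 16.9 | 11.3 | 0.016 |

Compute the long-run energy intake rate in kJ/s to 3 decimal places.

R = (0.16×41 + 0.082×13.9 + 0.016×16.9) / (1 + 0.16×10.8 + 0.082×16.4 + 0.016×11.3) = 7.97/4.254 = 1.874 kJ/s.

1.874 kJ/s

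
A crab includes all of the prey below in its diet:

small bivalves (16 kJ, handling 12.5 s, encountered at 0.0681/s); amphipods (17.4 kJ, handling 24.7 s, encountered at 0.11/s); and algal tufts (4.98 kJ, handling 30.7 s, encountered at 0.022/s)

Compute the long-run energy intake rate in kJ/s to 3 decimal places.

R = (0.0681×16 + 0.11×17.4 + 0.022×4.98) / (1 + 0.0681×12.5 + 0.11×24.7 + 0.022×30.7) = 3.113/5.244 = 0.5937 kJ/s.

0.594 kJ/s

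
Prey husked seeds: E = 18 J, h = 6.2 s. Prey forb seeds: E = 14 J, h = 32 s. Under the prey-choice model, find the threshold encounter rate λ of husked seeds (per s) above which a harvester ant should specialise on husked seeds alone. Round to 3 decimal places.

At the threshold, the rate on husked seeds alone equals the profitability of forb seeds: λ·18/(1 + λ·6.2) = 14/32 = 0.4375.
Rearranging, λ(18 − 0.4375×6.2) = 0.4375, so λ = 0.4375/15.29 = 0.02862 per s.

0.029 per s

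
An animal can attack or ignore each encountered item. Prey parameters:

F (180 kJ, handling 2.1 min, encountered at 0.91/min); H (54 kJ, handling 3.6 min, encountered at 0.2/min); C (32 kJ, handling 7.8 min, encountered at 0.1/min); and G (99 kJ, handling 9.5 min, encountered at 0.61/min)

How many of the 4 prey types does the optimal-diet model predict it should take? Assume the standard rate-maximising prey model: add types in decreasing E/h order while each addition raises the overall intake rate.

1

Profitabilities (E/h, kJ/min): F 85.7, H 15, G 10.4, C 4.1. Add prey in this order while the next type's profitability exceeds the intake rate on those already taken.
Rate on top 1: 56.27. H: 15 < 56.27 → exclude; stop.
Optimal diet: F — 1 of 4 types.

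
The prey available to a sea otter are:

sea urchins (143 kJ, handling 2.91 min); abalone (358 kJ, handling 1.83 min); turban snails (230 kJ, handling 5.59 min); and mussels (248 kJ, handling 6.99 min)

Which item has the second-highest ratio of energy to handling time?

sea urchins

Profitability E/h (kJ/min): sea urchins = 143/2.91 = 49.1, abalone = 358/1.83 = 196, turban snails = 230/5.59 = 41.1, mussels = 248/6.99 = 35.5.
Ranked: abalone > sea urchins > turban snails > mussels.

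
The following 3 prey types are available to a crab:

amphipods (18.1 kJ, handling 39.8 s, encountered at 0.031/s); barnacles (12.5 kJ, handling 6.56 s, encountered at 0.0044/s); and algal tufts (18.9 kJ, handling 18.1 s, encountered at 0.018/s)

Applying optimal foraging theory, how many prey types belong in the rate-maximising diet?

3

Rank by E/h (kJ/s): barnacles 1.91, algal tufts 1.04, amphipods 0.455. Include each in turn until the next type's E/h falls below the running intake rate.
Rate on top 1: 0.05346. algal tufts: 1.04 > 0.05346 → include.
Rate on top 2: 0.2917. amphipods: 0.455 > 0.2917 → include.
Optimal diet: barnacles, algal tufts, amphipods — 3 of 3 types.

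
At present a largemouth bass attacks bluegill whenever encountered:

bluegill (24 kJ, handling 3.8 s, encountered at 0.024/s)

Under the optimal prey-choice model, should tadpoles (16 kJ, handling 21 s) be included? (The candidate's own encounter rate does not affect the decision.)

Intake rate on the current diet: R = (0.024×24) / (1 + 0.024×3.8) = 0.576/1.091 = 0.5279 kJ/s.
Profitability of tadpoles: 16/21 = 0.7619 kJ/s.
0.7619 > 0.5279, so adding tadpoles raises the average — include it.

Yes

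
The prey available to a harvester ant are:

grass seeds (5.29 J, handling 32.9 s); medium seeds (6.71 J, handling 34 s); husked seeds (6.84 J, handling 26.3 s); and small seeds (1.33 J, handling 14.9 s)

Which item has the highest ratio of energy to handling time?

husked seeds

Profitability E/h (J/s): grass seeds = 5.29/32.9 = 0.161, medium seeds = 6.71/34 = 0.197, husked seeds = 6.84/26.3 = 0.26, small seeds = 1.33/14.9 = 0.0893.
Ranked: husked seeds > medium seeds > grass seeds > small seeds.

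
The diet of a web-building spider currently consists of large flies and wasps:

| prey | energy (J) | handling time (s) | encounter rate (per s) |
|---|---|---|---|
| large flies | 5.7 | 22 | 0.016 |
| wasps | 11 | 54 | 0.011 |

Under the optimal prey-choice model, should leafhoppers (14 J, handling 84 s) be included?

Intake rate on the current diet: R = (0.016×5.7 + 0.011×11) / (1 + 0.016×22 + 0.011×54) = 0.2122/1.946 = 0.109 J/s.
leafhoppers: E/h = 14/84 = 0.1667 J/s.
Since 0.1667 > R, including leafhoppers increases the long-run rate.

Yes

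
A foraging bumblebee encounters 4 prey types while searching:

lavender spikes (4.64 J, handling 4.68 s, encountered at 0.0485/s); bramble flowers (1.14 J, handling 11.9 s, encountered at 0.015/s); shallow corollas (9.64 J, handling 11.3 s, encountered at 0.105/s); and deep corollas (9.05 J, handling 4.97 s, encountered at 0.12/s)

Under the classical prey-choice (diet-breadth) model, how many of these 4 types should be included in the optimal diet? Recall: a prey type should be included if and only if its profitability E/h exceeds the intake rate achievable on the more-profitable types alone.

3

Rank by E/h (J/s): deep corollas 1.82, lavender spikes 0.991, shallow corollas 0.853, bramble flowers 0.0958. Include each in turn until the next type's E/h falls below the running intake rate.
Rate on top 1: 0.6803. lavender spikes: 0.991 > 0.6803 → include.
Rate on top 2: 0.719. shallow corollas: 0.853 > 0.719 → include.
Rate on top 3: 0.7719. bramble flowers: 0.0958 < 0.7719 → exclude; stop.
Optimal diet: deep corollas, lavender spikes, shallow corollas — 3 of 4 types.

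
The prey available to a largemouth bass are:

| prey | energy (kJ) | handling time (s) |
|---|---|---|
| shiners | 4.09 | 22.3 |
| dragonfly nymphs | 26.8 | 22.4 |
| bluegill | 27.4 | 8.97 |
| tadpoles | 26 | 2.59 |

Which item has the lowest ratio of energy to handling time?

shiners

Profitability E/h (kJ/s): shiners = 4.09/22.3 = 0.183, dragonfly nymphs = 26.8/22.4 = 1.2, bluegill = 27.4/8.97 = 3.05, tadpoles = 26/2.59 = 10.
Ranked: tadpoles > bluegill > dragonfly nymphs > shiners.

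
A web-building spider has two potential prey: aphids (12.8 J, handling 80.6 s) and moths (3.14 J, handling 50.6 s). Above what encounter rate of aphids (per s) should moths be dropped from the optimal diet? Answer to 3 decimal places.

0.008 per s

The zero-one rule: include moths iff E₂/h₂ > λE₁/(1+λh₁). Equality gives the switch point.
λE₁h₂ = E₂ + λE₂h₁ ⇒ λ = E₂/(E₁h₂ − E₂h₁) = 3.14/(647.7 − 253.1) = 0.007958 per s.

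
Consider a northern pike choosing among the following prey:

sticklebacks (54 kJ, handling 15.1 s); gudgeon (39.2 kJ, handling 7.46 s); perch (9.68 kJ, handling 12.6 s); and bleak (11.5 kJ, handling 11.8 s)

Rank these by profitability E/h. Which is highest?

Profitability E/h (kJ/s): sticklebacks = 54/15.1 = 3.58, gudgeon = 39.2/7.46 = 5.25, perch = 9.68/12.6 = 0.768, bleak = 11.5/11.8 = 0.975.
Ranked: gudgeon > sticklebacks > bleak > perch.

gudgeon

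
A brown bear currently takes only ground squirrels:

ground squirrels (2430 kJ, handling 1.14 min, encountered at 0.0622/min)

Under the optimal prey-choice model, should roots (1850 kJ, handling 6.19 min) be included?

Yes

On ground squirrels alone, R = ΣλE/(1+Σλh) = 151.1/1.071 = 141.1 kJ/min.
Profitability of roots: 1850/6.19 = 298.9 kJ/min.
298.9 > 141.1, so adding roots raises the average — include it.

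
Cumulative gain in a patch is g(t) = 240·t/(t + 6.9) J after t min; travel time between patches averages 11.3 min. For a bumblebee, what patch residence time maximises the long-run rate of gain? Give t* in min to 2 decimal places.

8.83 min

Maximise g(t)/(T+t): set derivative to zero → g'(t)(T+t) = g(t).
g'(t) = 240·6.9/(t + 6.9)². Setting 240·6.9/(t+6.9)² = 240t/[(t+6.9)(11.3+t)] gives 6.9(11.3+t) = t(t+6.9), so t² = 6.9×11.3 = 77.97.
t* = √77.97 = 8.83 min.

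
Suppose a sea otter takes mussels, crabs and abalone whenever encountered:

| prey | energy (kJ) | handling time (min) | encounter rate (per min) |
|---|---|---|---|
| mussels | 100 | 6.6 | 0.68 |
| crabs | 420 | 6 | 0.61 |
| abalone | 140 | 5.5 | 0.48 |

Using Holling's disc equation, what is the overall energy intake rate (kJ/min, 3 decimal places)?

33.203 kJ/min

R = (0.68×100 + 0.61×420 + 0.48×140) / (1 + 0.68×6.6 + 0.61×6 + 0.48×5.5) = 391.4/11.79 = 33.2 kJ/min.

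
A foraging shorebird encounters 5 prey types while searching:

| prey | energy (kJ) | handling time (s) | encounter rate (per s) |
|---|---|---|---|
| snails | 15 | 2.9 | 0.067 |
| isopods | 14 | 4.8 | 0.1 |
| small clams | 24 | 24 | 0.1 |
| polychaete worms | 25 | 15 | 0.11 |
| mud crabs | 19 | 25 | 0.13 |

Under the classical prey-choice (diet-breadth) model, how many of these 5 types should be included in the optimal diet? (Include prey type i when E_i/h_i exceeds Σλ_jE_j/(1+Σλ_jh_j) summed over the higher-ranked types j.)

Rank by E/h (kJ/s): snails 5.17, isopods 2.92, polychaete worms 1.67, small clams 1, mud crabs 0.76. Include each in turn until the next type's E/h falls below the running intake rate.
Rate on top 1: 0.8415. isopods: 2.92 > 0.8415 → include.
Rate on top 2: 1.436. polychaete worms: 1.67 > 1.436 → include.
Rate on top 3: 1.551. small clams: 1 < 1.551 → exclude; stop.
Optimal diet: snails, isopods, polychaete worms — 3 of 5 types.

3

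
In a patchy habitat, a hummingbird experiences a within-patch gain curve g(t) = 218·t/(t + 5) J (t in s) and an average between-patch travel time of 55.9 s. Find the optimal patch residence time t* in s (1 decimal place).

Maximise g(t)/(T+t): set derivative to zero → g'(t)(T+t) = g(t).
g'(t) = 218·5/(t + 5)². Setting 218·5/(t+5)² = 218t/[(t+5)(55.9+t)] gives 5(55.9+t) = t(t+5), so t² = 5×55.9 = 279.5.
t* = √279.5 = 16.72 s.

16.7 s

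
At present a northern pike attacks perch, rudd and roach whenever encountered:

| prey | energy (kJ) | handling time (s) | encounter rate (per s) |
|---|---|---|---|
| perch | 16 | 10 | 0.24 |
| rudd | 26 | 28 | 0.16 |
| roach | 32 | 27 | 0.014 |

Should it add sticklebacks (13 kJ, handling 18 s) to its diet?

No

On perch, rudd and roach alone, R = ΣλE/(1+Σλh) = 8.448/8.258 = 1.023 kJ/s.
Profitability of sticklebacks: 13/18 = 0.7222 kJ/s.
Since 0.7222 < R, time spent handling sticklebacks is better spent searching.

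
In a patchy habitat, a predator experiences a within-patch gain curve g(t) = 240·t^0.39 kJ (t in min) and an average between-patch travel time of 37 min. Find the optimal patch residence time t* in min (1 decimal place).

23.7 min

Maximise g(t)/(T+t): set derivative to zero → g'(t)(T+t) = g(t).
g'(t) = 0.39·240·t^-0.61. Setting 0.39·240·t^-0.61 = 240·t^0.39/(37+t) gives 0.39(37+t) = t, so 0.61·t = 0.39×37.
t* = 0.39×37/0.61 = 23.66 min.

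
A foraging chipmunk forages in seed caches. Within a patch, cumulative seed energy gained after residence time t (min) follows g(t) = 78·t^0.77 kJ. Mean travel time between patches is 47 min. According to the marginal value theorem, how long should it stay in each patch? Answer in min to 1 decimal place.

157.3 min

By the marginal value theorem, leave when the instantaneous gain rate g'(t) equals the habitat-wide average g(t)/(T + t).
g'(t) = 0.77·78·t^-0.23. Setting 0.77·78·t^-0.23 = 78·t^0.77/(47+t) gives 0.77(47+t) = t, so 0.23·t = 0.77×47.
t* = 0.77×47/0.23 = 157.3 min.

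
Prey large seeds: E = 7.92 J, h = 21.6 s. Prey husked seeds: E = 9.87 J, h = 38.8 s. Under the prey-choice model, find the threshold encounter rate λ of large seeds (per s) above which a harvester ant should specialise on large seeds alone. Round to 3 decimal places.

0.105 per s

The zero-one rule: include husked seeds iff E₂/h₂ > λE₁/(1+λh₁). Equality gives the switch point.
λE₁h₂ = E₂ + λE₂h₁ ⇒ λ = E₂/(E₁h₂ − E₂h₁) = 9.87/(307.3 − 213.2) = 0.1049 per s.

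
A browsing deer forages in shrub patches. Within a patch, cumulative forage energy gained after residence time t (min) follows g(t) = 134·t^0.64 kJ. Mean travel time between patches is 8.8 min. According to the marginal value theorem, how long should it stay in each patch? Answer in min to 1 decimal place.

Optimal t* satisfies g'(t*) = g(t*)/(T + t*).
g'(t) = 0.64·134·t^-0.36. Setting 0.64·134·t^-0.36 = 134·t^0.64/(8.8+t) gives 0.64(8.8+t) = t, so 0.36·t = 0.64×8.8.
t* = 0.64×8.8/0.36 = 15.64 min.

15.6 min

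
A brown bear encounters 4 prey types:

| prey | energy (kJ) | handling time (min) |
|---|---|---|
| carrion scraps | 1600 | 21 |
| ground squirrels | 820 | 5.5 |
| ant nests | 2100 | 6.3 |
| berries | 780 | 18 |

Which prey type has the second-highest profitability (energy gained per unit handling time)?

ground squirrels

Profitability E/h (kJ/min): carrion scraps = 1600/21 = 76.2, ground squirrels = 820/5.5 = 149, ant nests = 2100/6.3 = 333, berries = 780/18 = 43.3.
Ranked: ant nests > ground squirrels > carrion scraps > berries.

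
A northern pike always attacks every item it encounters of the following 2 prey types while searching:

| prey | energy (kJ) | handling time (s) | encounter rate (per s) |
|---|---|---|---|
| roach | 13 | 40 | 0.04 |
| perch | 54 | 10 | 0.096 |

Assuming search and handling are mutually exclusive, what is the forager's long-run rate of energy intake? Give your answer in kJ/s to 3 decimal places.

R = Σλ_iE_i / (1 + Σλ_ih_i)
Numerator: 0.04×13 + 0.096×54 = 5.704
Denominator: 1 + 0.04×40 + 0.096×10 = 3.56
R = 5.704/3.56 = 1.602 kJ/s

1.602 kJ/s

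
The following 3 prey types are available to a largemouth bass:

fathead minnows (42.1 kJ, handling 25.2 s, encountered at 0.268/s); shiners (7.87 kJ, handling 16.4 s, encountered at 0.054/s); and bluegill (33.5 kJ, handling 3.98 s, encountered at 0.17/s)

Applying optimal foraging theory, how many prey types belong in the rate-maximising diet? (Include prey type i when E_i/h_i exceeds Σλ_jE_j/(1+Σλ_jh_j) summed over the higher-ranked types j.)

E/h in descending order: bluegill 8.42, fathead minnows 1.67, shiners 0.48 kJ/s. The optimal diet is the largest prefix of this list for which every included type satisfies E_i/h_i > R on the types above it.
Rate on top 1: 3.397. fathead minnows: 1.67 < 3.397 → exclude; stop.
Optimal diet: bluegill — 1 of 3 types.

1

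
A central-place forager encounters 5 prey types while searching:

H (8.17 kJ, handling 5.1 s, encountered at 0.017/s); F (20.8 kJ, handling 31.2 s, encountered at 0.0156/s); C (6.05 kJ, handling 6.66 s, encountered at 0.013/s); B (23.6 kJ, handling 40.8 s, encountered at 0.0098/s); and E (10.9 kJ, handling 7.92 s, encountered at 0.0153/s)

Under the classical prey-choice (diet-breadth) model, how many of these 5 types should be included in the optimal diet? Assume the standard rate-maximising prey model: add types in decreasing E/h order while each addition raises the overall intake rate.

5

E/h in descending order: H 1.6, E 1.38, C 0.908, F 0.667, B 0.578 kJ/s. The optimal diet is the largest prefix of this list for which every included type satisfies E_i/h_i > R on the types above it.
Rate on top 1: 0.1278. E: 1.38 > 0.1278 → include.
Rate on top 2: 0.2531. C: 0.908 > 0.2531 → include.
Rate on top 3: 0.2969. F: 0.667 > 0.2969 → include.
Rate on top 4: 0.3979. B: 0.578 > 0.3979 → include.
Optimal diet: H, E, C, F, B — 5 of 5 types.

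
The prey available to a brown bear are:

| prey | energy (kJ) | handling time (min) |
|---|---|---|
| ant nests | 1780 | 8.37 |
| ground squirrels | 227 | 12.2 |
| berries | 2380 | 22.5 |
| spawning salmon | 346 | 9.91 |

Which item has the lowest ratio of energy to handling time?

Profitability E/h (kJ/min): ant nests = 1780/8.37 = 213, ground squirrels = 227/12.2 = 18.6, berries = 2380/22.5 = 106, spawning salmon = 346/9.91 = 34.9.
Ranked: ant nests > berries > spawning salmon > ground squirrels.

ground squirrels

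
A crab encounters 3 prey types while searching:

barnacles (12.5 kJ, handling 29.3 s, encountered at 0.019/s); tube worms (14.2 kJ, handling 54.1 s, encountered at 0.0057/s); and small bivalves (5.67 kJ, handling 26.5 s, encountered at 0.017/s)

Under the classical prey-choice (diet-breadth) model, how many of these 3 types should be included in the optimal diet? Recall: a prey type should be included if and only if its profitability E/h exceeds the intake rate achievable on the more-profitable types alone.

3

Profitabilities (E/h, kJ/s): barnacles 0.427, tube worms 0.262, small bivalves 0.214. Add prey in this order while the next type's profitability exceeds the intake rate on those already taken.
Rate on top 1: 0.1526. tube worms: 0.262 > 0.1526 → include.
Rate on top 2: 0.1707. small bivalves: 0.214 > 0.1707 → include.
Optimal diet: barnacles, tube worms, small bivalves — 3 of 3 types.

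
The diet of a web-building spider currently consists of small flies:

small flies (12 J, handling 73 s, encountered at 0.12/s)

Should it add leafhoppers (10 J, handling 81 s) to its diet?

On small flies alone, R = ΣλE/(1+Σλh) = 1.44/9.76 = 0.1475 J/s.
Profitability of leafhoppers: 10/81 = 0.1235 J/s.
Since 0.1235 < R, time spent handling leafhoppers is better spent searching.

No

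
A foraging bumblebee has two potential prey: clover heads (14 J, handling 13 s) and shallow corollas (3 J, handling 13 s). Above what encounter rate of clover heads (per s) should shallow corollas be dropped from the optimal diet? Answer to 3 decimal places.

At the threshold, the rate on clover heads alone equals the profitability of shallow corollas: λ·14/(1 + λ·13) = 3/13 = 0.2308.
Rearranging, λ(14 − 0.2308×13) = 0.2308, so λ = 0.2308/11 = 0.02098 per s.

0.021 per s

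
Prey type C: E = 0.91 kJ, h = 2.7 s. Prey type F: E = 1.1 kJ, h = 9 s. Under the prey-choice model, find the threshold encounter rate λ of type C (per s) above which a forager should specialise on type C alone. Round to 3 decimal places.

0.211 per s

Drop type F once their profitability E₂/h₂ falls below the rate achievable on type C alone: E₂/h₂ = λE₁/(1 + λh₁).
Solve for λ: λE₁h₂ = E₂(1 + λh₁) → λ(E₁h₂ − E₂h₁) = E₂ → λ = E₂/(E₁h₂ − E₂h₁).
λ = 1.1/(0.91×9 − 1.1×2.7) = 1.1/5.22 = 0.2107 per s.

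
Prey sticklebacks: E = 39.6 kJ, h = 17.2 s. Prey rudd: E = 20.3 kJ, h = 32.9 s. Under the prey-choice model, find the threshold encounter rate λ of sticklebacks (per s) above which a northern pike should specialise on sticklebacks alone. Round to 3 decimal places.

0.021 per s

At the threshold, the rate on sticklebacks alone equals the profitability of rudd: λ·39.6/(1 + λ·17.2) = 20.3/32.9 = 0.617.
Rearranging, λ(39.6 − 0.617×17.2) = 0.617, so λ = 0.617/28.99 = 0.02129 per s.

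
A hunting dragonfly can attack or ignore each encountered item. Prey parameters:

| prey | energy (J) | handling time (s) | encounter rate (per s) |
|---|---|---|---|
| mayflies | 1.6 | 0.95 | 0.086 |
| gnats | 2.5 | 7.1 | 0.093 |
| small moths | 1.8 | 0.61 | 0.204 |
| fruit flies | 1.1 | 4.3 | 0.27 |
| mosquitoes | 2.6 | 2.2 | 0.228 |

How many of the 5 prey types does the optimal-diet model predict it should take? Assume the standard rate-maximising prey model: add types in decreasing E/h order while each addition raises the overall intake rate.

E/h in descending order: small moths 2.95, mayflies 1.68, mosquitoes 1.18, gnats 0.352, fruit flies 0.256 J/s. The optimal diet is the largest prefix of this list for which every included type satisfies E_i/h_i > R on the types above it.
Rate on top 1: 0.3266. mayflies: 1.68 > 0.3266 → include.
Rate on top 2: 0.4185. mosquitoes: 1.18 > 0.4185 → include.
Rate on top 3: 0.6427. gnats: 0.352 < 0.6427 → exclude; stop.
Optimal diet: small moths, mayflies, mosquitoes — 3 of 5 types.

3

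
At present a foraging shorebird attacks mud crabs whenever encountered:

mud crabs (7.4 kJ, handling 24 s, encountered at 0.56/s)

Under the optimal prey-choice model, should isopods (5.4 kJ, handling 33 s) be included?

Current rate: (0.56×7.4)/(1 + 0.56×24) = 0.287 kJ/s.
isopods: E/h = 5.4/33 = 0.1636 kJ/s.
0.1636 < 0.287, so adding isopods would lower the average — exclude it.

No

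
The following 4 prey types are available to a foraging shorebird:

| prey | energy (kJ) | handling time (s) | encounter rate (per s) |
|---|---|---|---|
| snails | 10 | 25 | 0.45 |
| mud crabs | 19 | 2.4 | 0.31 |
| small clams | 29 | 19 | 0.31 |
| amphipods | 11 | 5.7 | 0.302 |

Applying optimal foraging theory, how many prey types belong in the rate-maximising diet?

E/h in descending order: mud crabs 7.92, amphipods 1.93, small clams 1.53, snails 0.4 kJ/s. The optimal diet is the largest prefix of this list for which every included type satisfies E_i/h_i > R on the types above it.
Rate on top 1: 3.377. amphipods: 1.93 < 3.377 → exclude; stop.
Optimal diet: mud crabs — 1 of 4 types.

1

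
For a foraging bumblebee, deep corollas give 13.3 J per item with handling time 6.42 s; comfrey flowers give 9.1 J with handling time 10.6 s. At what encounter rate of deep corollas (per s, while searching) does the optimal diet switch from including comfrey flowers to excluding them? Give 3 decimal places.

0.110 per s

The zero-one rule: include comfrey flowers iff E₂/h₂ > λE₁/(1+λh₁). Equality gives the switch point.
λE₁h₂ = E₂ + λE₂h₁ ⇒ λ = E₂/(E₁h₂ − E₂h₁) = 9.1/(141 − 58.42) = 0.1102 per s.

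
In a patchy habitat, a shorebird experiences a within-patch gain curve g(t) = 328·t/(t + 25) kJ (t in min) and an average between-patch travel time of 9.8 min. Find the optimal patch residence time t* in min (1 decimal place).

15.7 min

By the marginal value theorem, leave when the instantaneous gain rate g'(t) equals the habitat-wide average g(t)/(T + t).
g'(t) = 328·25/(t + 25)². Setting 328·25/(t+25)² = 328t/[(t+25)(9.8+t)] gives 25(9.8+t) = t(t+25), so t² = 25×9.8 = 245.
t* = √245 = 15.65 min.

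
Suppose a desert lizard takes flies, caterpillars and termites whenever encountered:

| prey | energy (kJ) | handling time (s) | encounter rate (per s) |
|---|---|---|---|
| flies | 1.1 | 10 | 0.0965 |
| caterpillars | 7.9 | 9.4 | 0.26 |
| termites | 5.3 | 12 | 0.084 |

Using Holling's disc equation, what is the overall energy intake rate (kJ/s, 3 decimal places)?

R = (0.0965×1.1 + 0.26×7.9 + 0.084×5.3) / (1 + 0.0965×10 + 0.26×9.4 + 0.084×12) = 2.605/5.417 = 0.481 kJ/s.

0.481 kJ/s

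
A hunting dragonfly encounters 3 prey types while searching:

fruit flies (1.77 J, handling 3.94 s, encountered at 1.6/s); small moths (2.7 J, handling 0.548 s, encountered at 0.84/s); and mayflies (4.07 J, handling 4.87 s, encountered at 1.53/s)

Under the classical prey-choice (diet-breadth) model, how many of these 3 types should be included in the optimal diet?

1

Profitabilities (E/h, J/s): small moths 4.93, mayflies 0.836, fruit flies 0.449. Add prey in this order while the next type's profitability exceeds the intake rate on those already taken.
Rate on top 1: 1.553. mayflies: 0.836 < 1.553 → exclude; stop.
Optimal diet: small moths — 1 of 3 types.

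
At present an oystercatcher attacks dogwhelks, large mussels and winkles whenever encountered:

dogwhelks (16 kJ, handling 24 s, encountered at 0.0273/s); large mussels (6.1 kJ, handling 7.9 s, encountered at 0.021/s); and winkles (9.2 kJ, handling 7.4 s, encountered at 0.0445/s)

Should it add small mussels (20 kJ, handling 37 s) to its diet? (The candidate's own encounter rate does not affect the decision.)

Yes

On dogwhelks, large mussels and winkles alone, R = ΣλE/(1+Σλh) = 0.9743/2.15 = 0.4531 kJ/s.
Profitability of small mussels: 20/37 = 0.5405 kJ/s.
Since 0.5405 > R, including small mussels increases the long-run rate.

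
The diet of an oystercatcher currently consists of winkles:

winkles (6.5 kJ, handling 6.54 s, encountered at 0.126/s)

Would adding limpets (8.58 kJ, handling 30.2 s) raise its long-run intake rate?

No

On winkles alone, R = ΣλE/(1+Σλh) = 0.819/1.824 = 0.449 kJ/s.
Profitability of limpets: 8.58/30.2 = 0.2841 kJ/s.
Since 0.2841 < R, time spent handling limpets is better spent searching.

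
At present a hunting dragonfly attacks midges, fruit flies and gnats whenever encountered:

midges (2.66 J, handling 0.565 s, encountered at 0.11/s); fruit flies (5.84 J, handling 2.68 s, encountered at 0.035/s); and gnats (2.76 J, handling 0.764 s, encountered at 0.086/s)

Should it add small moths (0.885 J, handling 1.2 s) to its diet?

Yes

Intake rate on the current diet: R = (0.11×2.66 + 0.035×5.84 + 0.086×2.76) / (1 + 0.11×0.565 + 0.035×2.68 + 0.086×0.764) = 0.7344/1.222 = 0.6011 J/s.
small moths: E/h = 0.885/1.2 = 0.7375 J/s.
Since 0.7375 > R, including small moths increases the long-run rate.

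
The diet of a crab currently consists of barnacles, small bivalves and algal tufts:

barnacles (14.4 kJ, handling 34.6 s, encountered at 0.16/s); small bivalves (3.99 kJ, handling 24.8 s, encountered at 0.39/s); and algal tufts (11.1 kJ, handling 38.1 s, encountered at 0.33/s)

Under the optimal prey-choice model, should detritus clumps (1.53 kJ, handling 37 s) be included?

No

Intake rate on the current diet: R = (0.16×14.4 + 0.39×3.99 + 0.33×11.1) / (1 + 0.16×34.6 + 0.39×24.8 + 0.33×38.1) = 7.523/28.78 = 0.2614 kJ/s.
Profitability of detritus clumps: 1.53/37 = 0.04135 kJ/s.
0.04135 < 0.2614, so adding detritus clumps would lower the average — exclude it.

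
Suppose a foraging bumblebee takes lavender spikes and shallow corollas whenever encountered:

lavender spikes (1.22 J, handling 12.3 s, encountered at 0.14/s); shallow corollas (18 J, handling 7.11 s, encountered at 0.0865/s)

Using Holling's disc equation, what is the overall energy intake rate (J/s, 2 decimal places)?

Energy encountered per unit search time: 0.14×1.22 + 0.0865×18 = 1.728 J/s.
Handling time per unit search time: 0.14×12.3 + 0.0865×7.11 = 2.337.
Rate = 1.728/(1 + 2.337) = 0.5178 J/s.

0.52 J/s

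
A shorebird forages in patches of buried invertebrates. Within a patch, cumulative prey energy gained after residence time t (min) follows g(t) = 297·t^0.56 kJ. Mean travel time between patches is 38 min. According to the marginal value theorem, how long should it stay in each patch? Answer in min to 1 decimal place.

By the marginal value theorem, leave when the instantaneous gain rate g'(t) equals the habitat-wide average g(t)/(T + t).
g'(t) = 0.56·297·t^-0.44. Setting 0.56·297·t^-0.44 = 297·t^0.56/(38+t) gives 0.56(38+t) = t, so 0.44·t = 0.56×38.
t* = 0.56×38/0.44 = 48.36 min.

48.4 min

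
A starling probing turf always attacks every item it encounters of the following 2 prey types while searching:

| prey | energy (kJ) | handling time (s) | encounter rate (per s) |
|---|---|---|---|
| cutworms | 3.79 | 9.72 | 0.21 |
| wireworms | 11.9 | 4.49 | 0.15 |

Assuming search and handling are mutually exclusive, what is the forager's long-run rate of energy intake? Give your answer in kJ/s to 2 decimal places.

0.69 kJ/s

Energy encountered per unit search time: 0.21×3.79 + 0.15×11.9 = 2.581 kJ/s.
Handling time per unit search time: 0.21×9.72 + 0.15×4.49 = 2.715.
Rate = 2.581/(1 + 2.715) = 0.6948 kJ/s.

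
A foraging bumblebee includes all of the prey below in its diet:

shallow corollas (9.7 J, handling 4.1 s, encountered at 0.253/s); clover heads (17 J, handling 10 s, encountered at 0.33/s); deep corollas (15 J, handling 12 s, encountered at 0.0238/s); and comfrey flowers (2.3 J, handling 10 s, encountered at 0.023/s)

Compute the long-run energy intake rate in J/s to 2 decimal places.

1.45 J/s

Energy encountered per unit search time: 0.253×9.7 + 0.33×17 + 0.0238×15 + 0.023×2.3 = 8.474 J/s.
Handling time per unit search time: 0.253×4.1 + 0.33×10 + 0.0238×12 + 0.023×10 = 4.853.
Rate = 8.474/(1 + 4.853) = 1.448 J/s.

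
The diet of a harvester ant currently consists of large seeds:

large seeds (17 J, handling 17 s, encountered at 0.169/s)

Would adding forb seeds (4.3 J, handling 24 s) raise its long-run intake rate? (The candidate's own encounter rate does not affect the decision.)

Current rate: (0.169×17)/(1 + 0.169×17) = 0.7418 J/s.
Profitability of forb seeds: 4.3/24 = 0.1792 J/s.
Since 0.1792 < R, time spent handling forb seeds is better spent searching.

No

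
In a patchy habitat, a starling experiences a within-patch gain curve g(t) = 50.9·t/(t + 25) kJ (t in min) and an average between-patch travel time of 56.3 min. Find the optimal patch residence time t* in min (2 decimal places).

37.52 min

Maximise g(t)/(T+t): set derivative to zero → g'(t)(T+t) = g(t).
g'(t) = 50.9·25/(t + 25)². Setting 50.9·25/(t+25)² = 50.9t/[(t+25)(56.3+t)] gives 25(56.3+t) = t(t+25), so t² = 25×56.3 = 1408.
t* = √1408 = 37.52 min.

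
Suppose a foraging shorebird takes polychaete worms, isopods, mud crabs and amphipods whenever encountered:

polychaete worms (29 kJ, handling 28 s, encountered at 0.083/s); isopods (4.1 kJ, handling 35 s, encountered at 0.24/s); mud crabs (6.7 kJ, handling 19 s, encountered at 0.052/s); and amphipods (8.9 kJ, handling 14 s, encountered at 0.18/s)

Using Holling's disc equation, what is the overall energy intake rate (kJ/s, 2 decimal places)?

R = Σλ_iE_i / (1 + Σλ_ih_i)
Numerator: 0.083×29 + 0.24×4.1 + 0.052×6.7 + 0.18×8.9 = 5.341
Denominator: 1 + 0.083×28 + 0.24×35 + 0.052×19 + 0.18×14 = 15.23
R = 5.341/15.23 = 0.3507 kJ/s

0.35 kJ/s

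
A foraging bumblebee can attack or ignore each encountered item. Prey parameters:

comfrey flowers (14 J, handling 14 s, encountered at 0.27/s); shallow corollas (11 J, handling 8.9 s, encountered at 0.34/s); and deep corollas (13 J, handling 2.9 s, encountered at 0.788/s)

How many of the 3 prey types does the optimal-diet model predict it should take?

1

E/h in descending order: deep corollas 4.48, shallow corollas 1.24, comfrey flowers 1 J/s. The optimal diet is the largest prefix of this list for which every included type satisfies E_i/h_i > R on the types above it.
Rate on top 1: 3.118. shallow corollas: 1.24 < 3.118 → exclude; stop.
Optimal diet: deep corollas — 1 of 3 types.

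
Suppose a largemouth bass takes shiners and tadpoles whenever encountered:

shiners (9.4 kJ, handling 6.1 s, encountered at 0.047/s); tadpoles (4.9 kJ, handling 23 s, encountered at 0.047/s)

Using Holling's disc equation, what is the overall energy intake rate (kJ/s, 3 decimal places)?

0.284 kJ/s

R = (0.047×9.4 + 0.047×4.9) / (1 + 0.047×6.1 + 0.047×23) = 0.6721/2.368 = 0.2839 kJ/s.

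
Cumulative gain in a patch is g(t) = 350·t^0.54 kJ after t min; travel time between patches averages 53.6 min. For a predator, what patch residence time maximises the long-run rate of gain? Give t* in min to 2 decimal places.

62.92 min

Optimal t* satisfies g'(t*) = g(t*)/(T + t*).
g'(t) = 0.54·350·t^-0.46. Setting 0.54·350·t^-0.46 = 350·t^0.54/(53.6+t) gives 0.54(53.6+t) = t, so 0.46·t = 0.54×53.6.
t* = 0.54×53.6/0.46 = 62.92 min.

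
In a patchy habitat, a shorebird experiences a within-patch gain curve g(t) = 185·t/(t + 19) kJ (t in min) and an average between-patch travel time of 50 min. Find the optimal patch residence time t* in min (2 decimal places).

By the marginal value theorem, leave when the instantaneous gain rate g'(t) equals the habitat-wide average g(t)/(T + t).
g'(t) = 185·19/(t + 19)². Setting 185·19/(t+19)² = 185t/[(t+19)(50+t)] gives 19(50+t) = t(t+19), so t² = 19×50 = 950.
t* = √950 = 30.82 min.

30.82 min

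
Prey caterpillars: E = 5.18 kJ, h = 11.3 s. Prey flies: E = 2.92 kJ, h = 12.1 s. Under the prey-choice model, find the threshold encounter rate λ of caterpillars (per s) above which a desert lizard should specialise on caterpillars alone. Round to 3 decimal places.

0.098 per s

The zero-one rule: include flies iff E₂/h₂ > λE₁/(1+λh₁). Equality gives the switch point.
λE₁h₂ = E₂ + λE₂h₁ ⇒ λ = E₂/(E₁h₂ − E₂h₁) = 2.92/(62.68 − 33) = 0.09838 per s.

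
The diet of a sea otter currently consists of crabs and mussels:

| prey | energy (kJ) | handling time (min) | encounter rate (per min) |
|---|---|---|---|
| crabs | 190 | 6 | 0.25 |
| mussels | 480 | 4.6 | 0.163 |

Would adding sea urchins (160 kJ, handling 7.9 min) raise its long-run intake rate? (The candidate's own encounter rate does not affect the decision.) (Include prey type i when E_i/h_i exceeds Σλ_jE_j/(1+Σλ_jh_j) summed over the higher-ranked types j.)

On crabs and mussels alone, R = ΣλE/(1+Σλh) = 125.7/3.25 = 38.69 kJ/min.
Profitability of sea urchins: 160/7.9 = 20.25 kJ/min.
20.25 < 38.69, so adding sea urchins would lower the average — exclude it.

No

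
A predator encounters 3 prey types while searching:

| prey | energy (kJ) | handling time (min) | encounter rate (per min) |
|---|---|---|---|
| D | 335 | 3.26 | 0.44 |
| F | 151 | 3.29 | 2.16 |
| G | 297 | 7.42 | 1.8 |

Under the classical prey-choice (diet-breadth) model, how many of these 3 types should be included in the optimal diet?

Rank by E/h (kJ/min): D 103, F 45.9, G 40. Include each in turn until the next type's E/h falls below the running intake rate.
Rate on top 1: 60.55. F: 45.9 < 60.55 → exclude; stop.
Optimal diet: D — 1 of 3 types.

1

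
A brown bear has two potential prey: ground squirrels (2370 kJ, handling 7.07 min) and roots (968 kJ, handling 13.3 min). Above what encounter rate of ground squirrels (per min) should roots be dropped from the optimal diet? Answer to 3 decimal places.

Drop roots once their profitability E₂/h₂ falls below the rate achievable on ground squirrels alone: E₂/h₂ = λE₁/(1 + λh₁).
Solve for λ: λE₁h₂ = E₂(1 + λh₁) → λ(E₁h₂ − E₂h₁) = E₂ → λ = E₂/(E₁h₂ − E₂h₁).
λ = 968/(2370×13.3 − 968×7.07) = 968/2.468e+04 = 0.03923 per min.

0.039 per min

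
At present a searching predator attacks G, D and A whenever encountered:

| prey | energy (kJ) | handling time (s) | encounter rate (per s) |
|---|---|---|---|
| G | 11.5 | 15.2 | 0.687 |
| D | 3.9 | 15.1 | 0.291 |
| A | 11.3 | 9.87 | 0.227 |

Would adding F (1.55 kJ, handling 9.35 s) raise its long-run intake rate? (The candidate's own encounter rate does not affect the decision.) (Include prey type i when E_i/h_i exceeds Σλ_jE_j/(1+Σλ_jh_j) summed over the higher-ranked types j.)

Intake rate on the current diet: R = (0.687×11.5 + 0.291×3.9 + 0.227×11.3) / (1 + 0.687×15.2 + 0.291×15.1 + 0.227×9.87) = 11.6/18.08 = 0.6417 kJ/s.
F: E/h = 1.55/9.35 = 0.1658 kJ/s.
0.1658 < 0.6417, so adding F would lower the average — exclude it.

No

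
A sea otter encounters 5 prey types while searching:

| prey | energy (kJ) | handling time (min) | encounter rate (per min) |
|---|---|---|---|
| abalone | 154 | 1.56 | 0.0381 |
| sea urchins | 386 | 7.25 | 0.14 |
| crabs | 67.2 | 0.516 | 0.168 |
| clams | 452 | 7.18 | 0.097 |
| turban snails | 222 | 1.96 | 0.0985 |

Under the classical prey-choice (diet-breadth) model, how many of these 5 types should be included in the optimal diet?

5

E/h in descending order: crabs 130, turban snails 113, abalone 98.7, clams 63, sea urchins 53.2 kJ/min. The optimal diet is the largest prefix of this list for which every included type satisfies E_i/h_i > R on the types above it.
Rate on top 1: 10.39. turban snails: 113 > 10.39 → include.
Rate on top 2: 25.91. abalone: 98.7 > 25.91 → include.
Rate on top 3: 29.14. clams: 63 > 29.14 → include.
Rate on top 4: 40.71. sea urchins: 53.2 > 40.71 → include.
Optimal diet: crabs, turban snails, abalone, clams, sea urchins — 5 of 5 types.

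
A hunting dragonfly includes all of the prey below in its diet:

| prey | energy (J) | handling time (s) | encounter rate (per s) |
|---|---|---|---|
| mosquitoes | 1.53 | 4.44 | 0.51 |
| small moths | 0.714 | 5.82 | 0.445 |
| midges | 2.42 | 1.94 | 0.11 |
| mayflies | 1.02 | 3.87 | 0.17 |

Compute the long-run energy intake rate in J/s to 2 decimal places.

R = (0.51×1.53 + 0.445×0.714 + 0.11×2.42 + 0.17×1.02) / (1 + 0.51×4.44 + 0.445×5.82 + 0.11×1.94 + 0.17×3.87) = 1.538/6.726 = 0.2286 J/s.

0.23 J/s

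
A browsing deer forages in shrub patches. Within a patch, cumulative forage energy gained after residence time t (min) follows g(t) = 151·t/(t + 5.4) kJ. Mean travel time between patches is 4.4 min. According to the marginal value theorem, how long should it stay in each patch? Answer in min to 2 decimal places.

By the marginal value theorem, leave when the instantaneous gain rate g'(t) equals the habitat-wide average g(t)/(T + t).
g'(t) = 151·5.4/(t + 5.4)². Setting 151·5.4/(t+5.4)² = 151t/[(t+5.4)(4.4+t)] gives 5.4(4.4+t) = t(t+5.4), so t² = 5.4×4.4 = 23.76.
t* = √23.76 = 4.874 min.

4.87 min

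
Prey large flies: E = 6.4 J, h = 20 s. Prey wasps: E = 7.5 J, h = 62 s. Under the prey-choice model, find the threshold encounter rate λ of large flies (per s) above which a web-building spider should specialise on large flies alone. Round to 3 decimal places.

0.030 per s

Drop wasps once their profitability E₂/h₂ falls below the rate achievable on large flies alone: E₂/h₂ = λE₁/(1 + λh₁).
Solve for λ: λE₁h₂ = E₂(1 + λh₁) → λ(E₁h₂ − E₂h₁) = E₂ → λ = E₂/(E₁h₂ − E₂h₁).
λ = 7.5/(6.4×62 − 7.5×20) = 7.5/246.8 = 0.03039 per s.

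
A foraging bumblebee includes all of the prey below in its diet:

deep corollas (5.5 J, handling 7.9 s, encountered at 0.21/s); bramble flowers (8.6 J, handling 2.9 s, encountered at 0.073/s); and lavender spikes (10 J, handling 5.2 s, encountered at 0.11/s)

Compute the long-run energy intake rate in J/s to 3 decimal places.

R = Σλ_iE_i / (1 + Σλ_ih_i)
Numerator: 0.21×5.5 + 0.073×8.6 + 0.11×10 = 2.883
Denominator: 1 + 0.21×7.9 + 0.073×2.9 + 0.11×5.2 = 3.443
R = 2.883/3.443 = 0.8374 J/s

0.837 J/s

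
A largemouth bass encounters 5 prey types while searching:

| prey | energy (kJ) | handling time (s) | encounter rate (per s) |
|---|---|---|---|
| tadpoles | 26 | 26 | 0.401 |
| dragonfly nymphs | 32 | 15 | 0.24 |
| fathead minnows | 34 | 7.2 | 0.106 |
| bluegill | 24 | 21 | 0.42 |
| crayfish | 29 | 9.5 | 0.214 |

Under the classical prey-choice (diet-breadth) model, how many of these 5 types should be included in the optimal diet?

E/h in descending order: fathead minnows 4.72, crayfish 3.05, dragonfly nymphs 2.13, bluegill 1.14, tadpoles 1 kJ/s. The optimal diet is the largest prefix of this list for which every included type satisfies E_i/h_i > R on the types above it.
Rate on top 1: 2.044. crayfish: 3.05 > 2.044 → include.
Rate on top 2: 2.584. dragonfly nymphs: 2.13 < 2.584 → exclude; stop.
Optimal diet: fathead minnows, crayfish — 2 of 5 types.

2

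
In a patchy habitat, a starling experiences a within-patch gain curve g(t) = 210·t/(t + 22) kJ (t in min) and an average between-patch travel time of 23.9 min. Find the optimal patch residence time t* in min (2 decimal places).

22.93 min

By the marginal value theorem, leave when the instantaneous gain rate g'(t) equals the habitat-wide average g(t)/(T + t).
g'(t) = 210·22/(t + 22)². Setting 210·22/(t+22)² = 210t/[(t+22)(23.9+t)] gives 22(23.9+t) = t(t+22), so t² = 22×23.9 = 525.8.
t* = √525.8 = 22.93 min.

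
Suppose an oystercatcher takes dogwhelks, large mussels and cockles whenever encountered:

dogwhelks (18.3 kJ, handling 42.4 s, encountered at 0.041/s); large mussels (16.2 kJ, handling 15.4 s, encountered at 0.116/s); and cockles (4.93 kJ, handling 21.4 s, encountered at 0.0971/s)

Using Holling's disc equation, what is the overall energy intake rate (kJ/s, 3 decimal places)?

R = Σλ_iE_i / (1 + Σλ_ih_i)
Numerator: 0.041×18.3 + 0.116×16.2 + 0.0971×4.93 = 3.108
Denominator: 1 + 0.041×42.4 + 0.116×15.4 + 0.0971×21.4 = 6.603
R = 3.108/6.603 = 0.4707 kJ/s

0.471 kJ/s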